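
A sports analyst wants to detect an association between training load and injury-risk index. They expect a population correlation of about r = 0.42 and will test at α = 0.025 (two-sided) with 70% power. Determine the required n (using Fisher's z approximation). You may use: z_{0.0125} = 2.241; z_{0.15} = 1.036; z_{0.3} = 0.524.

n = 42

Fisher's z: C = ½·ln((1+r)/(1−r)) = ½·ln(2.4483) = 0.4477.
n = ((z_{α/2} + z_β)/C)² + 3.
(2.241 + 0.524) / 0.4477 = 2.765 / 0.4477 = 6.176.
n = 6.176² + 3 = 38.14 + 3 = 41.1.
Round up.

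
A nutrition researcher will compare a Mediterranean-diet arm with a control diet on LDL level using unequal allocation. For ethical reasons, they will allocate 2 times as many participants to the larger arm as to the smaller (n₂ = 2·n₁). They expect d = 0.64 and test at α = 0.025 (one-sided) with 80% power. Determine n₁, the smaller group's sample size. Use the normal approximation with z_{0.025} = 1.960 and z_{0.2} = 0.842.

n₁ = 29

With allocation ratio k = n₂/n₁ = 2, Var(x̄₁−x̄₂) = σ²(1/n₁ + 1/(k·n₁)) = σ²·(k+1)/(k·n₁).
So n₁ = (1 + 1/k)·((z_{α} + z_β)/d)² = 1.500 × (2.802/0.64)².
n₁ = 1.500 × 19.17 = 28.8.
Round up: n₁ = 29, giving n₂ = 2 × 29 = 58.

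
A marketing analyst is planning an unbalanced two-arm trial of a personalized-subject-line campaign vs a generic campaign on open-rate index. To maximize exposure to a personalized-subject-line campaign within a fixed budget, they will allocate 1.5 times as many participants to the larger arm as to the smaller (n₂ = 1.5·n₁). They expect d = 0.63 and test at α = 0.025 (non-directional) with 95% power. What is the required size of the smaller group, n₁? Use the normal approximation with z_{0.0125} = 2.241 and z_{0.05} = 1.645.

With allocation ratio k = n₂/n₁ = 1.5, Var(x̄₁−x̄₂) = σ²(1/n₁ + 1/(k·n₁)) = σ²·(k+1)/(k·n₁).
So n₁ = (1 + 1/k)·((z_{α/2} + z_β)/d)² = 1.667 × (3.886/0.63)².
n₁ = 1.667 × 38.05 = 63.4.
Round up: n₁ = 64, giving n₂ = 1.5 × 64 = 96.

n₁ = 64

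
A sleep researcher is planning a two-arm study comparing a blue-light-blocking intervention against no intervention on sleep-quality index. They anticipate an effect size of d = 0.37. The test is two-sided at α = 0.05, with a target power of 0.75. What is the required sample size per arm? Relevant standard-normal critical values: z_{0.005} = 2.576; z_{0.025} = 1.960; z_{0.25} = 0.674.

n = 102 per group

For two independent groups with equal n: n = 2·((z_{α/2} + z_β) / d)².
z_{α/2} + z_β = 1.960 + 0.674 = 2.634.
n = 2 × (2.634 / 0.37)² = 2 × 7.119² = 2 × 50.68 = 101.4.
Round up to the next whole participant.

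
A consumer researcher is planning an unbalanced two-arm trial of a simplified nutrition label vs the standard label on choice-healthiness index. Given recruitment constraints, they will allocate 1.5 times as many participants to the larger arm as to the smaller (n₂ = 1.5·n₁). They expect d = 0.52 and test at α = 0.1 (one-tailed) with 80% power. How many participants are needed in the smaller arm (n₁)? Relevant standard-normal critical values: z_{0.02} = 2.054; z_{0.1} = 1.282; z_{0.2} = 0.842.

n₁ = 28

With allocation ratio k = n₂/n₁ = 1.5, Var(x̄₁−x̄₂) = σ²(1/n₁ + 1/(k·n₁)) = σ²·(k+1)/(k·n₁).
So n₁ = (1 + 1/k)·((z_{α} + z_β)/d)² = 1.667 × (2.124/0.52)².
n₁ = 1.667 × 16.68 = 27.8.
Round up: n₁ = 28, giving n₂ = 1.5 × 28 = 42.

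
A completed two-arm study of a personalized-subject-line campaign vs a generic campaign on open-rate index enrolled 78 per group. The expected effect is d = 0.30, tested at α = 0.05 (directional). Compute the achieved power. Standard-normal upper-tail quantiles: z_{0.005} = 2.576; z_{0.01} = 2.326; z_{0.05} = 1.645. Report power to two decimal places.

For two equal groups, power = Φ(d·√(n/2) − z_{α}).
d·√(n/2) = 0.30 × √(78/2) = 0.30 × 6.245 = 1.873.
z_β = 1.873 − 1.645 = 0.228.
Power = Φ(0.228) = 0.590.

power ≈ 0.59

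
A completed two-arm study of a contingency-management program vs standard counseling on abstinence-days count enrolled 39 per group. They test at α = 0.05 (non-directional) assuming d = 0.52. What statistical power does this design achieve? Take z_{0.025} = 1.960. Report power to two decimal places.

For two equal groups, power = Φ(d·√(n/2) − z_{α/2}).
d·√(n/2) = 0.52 × √(39/2) = 0.52 × 4.416 = 2.296.
z_β = 2.296 − 1.960 = 0.336.
Power = Φ(0.336) = 0.632.

power ≈ 0.63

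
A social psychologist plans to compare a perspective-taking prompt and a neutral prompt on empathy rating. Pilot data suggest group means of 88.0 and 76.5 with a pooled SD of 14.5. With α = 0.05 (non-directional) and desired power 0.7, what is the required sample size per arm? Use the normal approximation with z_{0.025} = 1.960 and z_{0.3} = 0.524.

Cohen's d = |M₁ − M₂| / SD_pooled = |88.0 − 76.5| / 14.5 = 11.5 / 14.5 = 0.793.
For two independent groups with equal n: n = 2·((z_{α/2} + z_β) / d)².
z_{α/2} + z_β = 1.960 + 0.524 = 2.484.
n = 2 × (2.484 / 0.793)² = 2 × 3.132² = 2 × 9.81 = 19.6.
Round up to the next whole participant.

n = 20 per group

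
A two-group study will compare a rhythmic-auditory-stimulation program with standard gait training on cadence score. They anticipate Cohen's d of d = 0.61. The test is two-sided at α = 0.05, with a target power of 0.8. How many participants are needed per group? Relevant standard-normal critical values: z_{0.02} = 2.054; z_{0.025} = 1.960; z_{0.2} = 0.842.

n = 43 per group

For two independent groups with equal n: n = 2·((z_{α/2} + z_β) / d)².
z_{α/2} + z_β = 1.960 + 0.842 = 2.802.
n = 2 × (2.802 / 0.61)² = 2 × 4.593² = 2 × 21.10 = 42.2.
Round up to the next whole participant.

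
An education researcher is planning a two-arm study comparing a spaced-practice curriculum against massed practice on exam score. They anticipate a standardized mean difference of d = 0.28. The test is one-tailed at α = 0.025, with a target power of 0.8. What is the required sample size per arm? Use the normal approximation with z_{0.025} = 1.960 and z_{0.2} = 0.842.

n = 201 per group

For two independent groups with equal n: n = 2·((z_{α} + z_β) / d)².
z_{α} + z_β = 1.960 + 0.842 = 2.802.
n = 2 × (2.802 / 0.28)² = 2 × 10.007² = 2 × 100.14 = 200.3.
Round up to the next whole participant.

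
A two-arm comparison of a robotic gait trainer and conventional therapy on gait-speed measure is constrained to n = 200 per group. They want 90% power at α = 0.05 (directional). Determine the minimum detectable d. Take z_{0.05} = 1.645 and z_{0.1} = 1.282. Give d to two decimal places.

For two independent groups of n = 200 each: d_min = (z_{α} + z_β)·√(2/n).
z-sum = 1.645 + 1.282 = 2.927.
d_min = 2.927 × √(2/200) = 2.927 × 0.1000 = 0.293.

d_min ≈ 0.29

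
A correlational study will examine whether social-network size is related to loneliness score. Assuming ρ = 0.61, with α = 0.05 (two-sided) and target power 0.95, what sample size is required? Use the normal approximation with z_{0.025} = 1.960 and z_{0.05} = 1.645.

n = 29

Fisher's z: C = ½·ln((1+r)/(1−r)) = ½·ln(4.1282) = 0.7089.
n = ((z_{α/2} + z_β)/C)² + 3.
(1.960 + 1.645) / 0.7089 = 3.605 / 0.7089 = 5.085.
n = 5.085² + 3 = 25.86 + 3 = 28.9.
Round up.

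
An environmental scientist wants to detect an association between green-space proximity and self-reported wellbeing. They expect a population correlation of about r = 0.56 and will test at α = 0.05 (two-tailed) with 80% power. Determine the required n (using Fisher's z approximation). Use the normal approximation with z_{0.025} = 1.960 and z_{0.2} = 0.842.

n = 23

Fisher's z: C = ½·ln((1+r)/(1−r)) = ½·ln(3.5455) = 0.6328.
n = ((z_{α/2} + z_β)/C)² + 3.
(1.960 + 0.842) / 0.6328 = 2.802 / 0.6328 = 4.428.
n = 4.428² + 3 = 19.61 + 3 = 22.6.
Round up.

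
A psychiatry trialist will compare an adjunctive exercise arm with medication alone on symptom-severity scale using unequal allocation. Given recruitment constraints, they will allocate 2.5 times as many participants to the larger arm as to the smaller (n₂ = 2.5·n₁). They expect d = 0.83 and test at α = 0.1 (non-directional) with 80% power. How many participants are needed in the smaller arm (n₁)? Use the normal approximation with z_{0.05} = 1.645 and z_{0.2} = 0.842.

n₁ = 13

With allocation ratio k = n₂/n₁ = 2.5, Var(x̄₁−x̄₂) = σ²(1/n₁ + 1/(k·n₁)) = σ²·(k+1)/(k·n₁).
So n₁ = (1 + 1/k)·((z_{α/2} + z_β)/d)² = 1.400 × (2.487/0.83)².
n₁ = 1.400 × 8.98 = 12.6.
Round up: n₁ = 13, giving n₂ = ⌈2.5 × 13⌉ = ⌈32.5⌉ = 33.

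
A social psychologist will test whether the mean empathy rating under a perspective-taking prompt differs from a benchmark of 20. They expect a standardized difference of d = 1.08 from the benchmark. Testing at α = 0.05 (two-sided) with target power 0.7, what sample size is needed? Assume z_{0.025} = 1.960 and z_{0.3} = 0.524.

For a one-sample test: n = ((z_{α/2} + z_β) / d)².
z_{α/2} + z_β = 1.960 + 0.524 = 2.484.
n = (2.484 / 1.08)² = 2.300² = 5.29.
Round up.

n = 6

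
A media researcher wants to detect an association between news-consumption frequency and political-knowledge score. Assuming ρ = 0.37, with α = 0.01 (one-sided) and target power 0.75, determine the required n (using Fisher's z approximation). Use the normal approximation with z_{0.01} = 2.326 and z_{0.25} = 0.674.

Fisher's z: C = ½·ln((1+r)/(1−r)) = ½·ln(2.1746) = 0.3884.
n = ((z_{α} + z_β)/C)² + 3.
(2.326 + 0.674) / 0.3884 = 3.000 / 0.3884 = 7.724.
n = 7.724² + 3 = 59.66 + 3 = 62.7.
Round up.

n = 63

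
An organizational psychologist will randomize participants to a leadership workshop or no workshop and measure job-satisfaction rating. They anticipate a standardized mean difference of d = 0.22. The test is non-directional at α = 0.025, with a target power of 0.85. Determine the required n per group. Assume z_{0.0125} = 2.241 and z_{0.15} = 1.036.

For two independent groups with equal n: n = 2·((z_{α/2} + z_β) / d)².
z_{α/2} + z_β = 2.241 + 1.036 = 3.277.
n = 2 × (3.277 / 0.22)² = 2 × 14.895² = 2 × 221.87 = 443.7.
Round up to the next whole participant.

n = 444 per group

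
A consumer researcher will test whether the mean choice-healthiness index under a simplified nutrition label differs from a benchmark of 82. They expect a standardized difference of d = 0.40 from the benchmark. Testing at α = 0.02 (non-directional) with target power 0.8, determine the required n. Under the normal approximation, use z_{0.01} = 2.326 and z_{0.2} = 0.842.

For a one-sample test: n = ((z_{α/2} + z_β) / d)².
z_{α/2} + z_β = 2.326 + 0.842 = 3.168.
n = (3.168 / 0.40)² = 7.920² = 62.73.
Round up.

n = 63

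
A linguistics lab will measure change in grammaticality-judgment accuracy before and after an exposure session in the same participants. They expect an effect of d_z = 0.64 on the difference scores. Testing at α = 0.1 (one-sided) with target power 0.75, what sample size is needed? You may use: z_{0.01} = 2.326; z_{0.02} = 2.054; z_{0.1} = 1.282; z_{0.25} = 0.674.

For a paired (one-sample on differences) test: n = ((z_{α} + z_β) / d)².
z_{α} + z_β = 1.282 + 0.674 = 1.956.
n = (1.956 / 0.64)² = 3.056² = 9.34.
Round up.

n = 10 pairs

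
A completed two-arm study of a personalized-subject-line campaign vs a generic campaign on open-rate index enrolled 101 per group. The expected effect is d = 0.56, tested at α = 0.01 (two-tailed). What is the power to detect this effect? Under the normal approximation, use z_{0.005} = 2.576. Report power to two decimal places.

For two equal groups, power = Φ(d·√(n/2) − z_{α/2}).
d·√(n/2) = 0.56 × √(101/2) = 0.56 × 7.106 = 3.980.
z_β = 3.980 − 2.576 = 1.404.
Power = Φ(1.404) = 0.920.

power ≈ 0.92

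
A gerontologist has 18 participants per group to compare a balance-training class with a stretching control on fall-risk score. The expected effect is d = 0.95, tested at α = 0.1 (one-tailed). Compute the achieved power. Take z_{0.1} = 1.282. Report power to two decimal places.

power ≈ 0.94

For two equal groups, power = Φ(d·√(n/2) − z_{α}).
d·√(n/2) = 0.95 × √(18/2) = 0.95 × 3.000 = 2.850.
z_β = 2.850 − 1.282 = 1.568.
Power = Φ(1.568) = 0.942.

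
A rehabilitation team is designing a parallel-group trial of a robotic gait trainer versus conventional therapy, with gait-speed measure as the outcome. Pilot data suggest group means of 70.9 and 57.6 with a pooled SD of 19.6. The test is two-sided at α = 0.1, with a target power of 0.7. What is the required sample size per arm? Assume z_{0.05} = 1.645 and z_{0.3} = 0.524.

n = 21 per group

Cohen's d = |M₁ − M₂| / SD_pooled = |70.9 − 57.6| / 19.6 = 13.3 / 19.6 = 0.679.
For two independent groups with equal n: n = 2·((z_{α/2} + z_β) / d)².
z_{α/2} + z_β = 1.645 + 0.524 = 2.169.
n = 2 × (2.169 / 0.679)² = 2 × 3.194² = 2 × 10.20 = 20.4.
Round up to the next whole participant.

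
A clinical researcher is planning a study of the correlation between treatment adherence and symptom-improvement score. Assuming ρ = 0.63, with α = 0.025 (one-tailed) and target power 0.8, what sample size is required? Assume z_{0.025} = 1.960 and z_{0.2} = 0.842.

Fisher's z: C = ½·ln((1+r)/(1−r)) = ½·ln(4.4054) = 0.7414.
n = ((z_{α} + z_β)/C)² + 3.
(1.960 + 0.842) / 0.7414 = 2.802 / 0.7414 = 3.779.
n = 3.779² + 3 = 14.28 + 3 = 17.3.
Round up.

n = 18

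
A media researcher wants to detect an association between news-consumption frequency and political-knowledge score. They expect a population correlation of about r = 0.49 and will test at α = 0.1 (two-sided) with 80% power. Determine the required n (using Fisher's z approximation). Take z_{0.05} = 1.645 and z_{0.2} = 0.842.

Fisher's z: C = ½·ln((1+r)/(1−r)) = ½·ln(2.9216) = 0.5361.
n = ((z_{α/2} + z_β)/C)² + 3.
(1.645 + 0.842) / 0.5361 = 2.487 / 0.5361 = 4.639.
n = 4.639² + 3 = 21.52 + 3 = 24.5.
Round up.

n = 25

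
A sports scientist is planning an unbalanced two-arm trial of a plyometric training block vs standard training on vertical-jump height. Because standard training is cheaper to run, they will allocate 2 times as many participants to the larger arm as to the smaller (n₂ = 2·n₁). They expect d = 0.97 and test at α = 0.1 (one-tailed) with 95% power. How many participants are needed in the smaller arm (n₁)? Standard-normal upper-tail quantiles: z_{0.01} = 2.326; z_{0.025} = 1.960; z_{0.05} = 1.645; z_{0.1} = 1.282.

With allocation ratio k = n₂/n₁ = 2, Var(x̄₁−x̄₂) = σ²(1/n₁ + 1/(k·n₁)) = σ²·(k+1)/(k·n₁).
So n₁ = (1 + 1/k)·((z_{α} + z_β)/d)² = 1.500 × (2.927/0.97)².
n₁ = 1.500 × 9.11 = 13.7.
Round up: n₁ = 14, giving n₂ = 2 × 14 = 28.

n₁ = 14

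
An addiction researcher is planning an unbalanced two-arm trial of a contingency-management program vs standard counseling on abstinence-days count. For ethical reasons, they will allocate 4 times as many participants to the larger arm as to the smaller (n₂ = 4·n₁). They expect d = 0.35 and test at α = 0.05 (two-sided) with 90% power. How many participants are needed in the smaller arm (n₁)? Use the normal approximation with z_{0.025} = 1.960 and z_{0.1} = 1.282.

With allocation ratio k = n₂/n₁ = 4, Var(x̄₁−x̄₂) = σ²(1/n₁ + 1/(k·n₁)) = σ²·(k+1)/(k·n₁).
So n₁ = (1 + 1/k)·((z_{α/2} + z_β)/d)² = 1.250 × (3.242/0.35)².
n₁ = 1.250 × 85.80 = 107.3.
Round up: n₁ = 108, giving n₂ = 4 × 108 = 432.

n₁ = 108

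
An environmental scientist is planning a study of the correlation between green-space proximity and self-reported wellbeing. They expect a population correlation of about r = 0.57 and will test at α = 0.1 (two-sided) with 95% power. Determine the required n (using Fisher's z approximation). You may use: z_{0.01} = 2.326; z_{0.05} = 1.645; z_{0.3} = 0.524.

n = 29

Fisher's z: C = ½·ln((1+r)/(1−r)) = ½·ln(3.6512) = 0.6475.
n = ((z_{α/2} + z_β)/C)² + 3.
(1.645 + 1.645) / 0.6475 = 3.290 / 0.6475 = 5.081.
n = 5.081² + 3 = 25.82 + 3 = 28.8.
Round up.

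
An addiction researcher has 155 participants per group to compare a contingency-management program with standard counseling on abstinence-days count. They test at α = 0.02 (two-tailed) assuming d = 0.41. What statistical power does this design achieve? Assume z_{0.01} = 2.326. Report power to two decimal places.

power ≈ 0.90

For two equal groups, power = Φ(d·√(n/2) − z_{α/2}).
d·√(n/2) = 0.41 × √(155/2) = 0.41 × 8.803 = 3.609.
z_β = 3.609 − 2.326 = 1.283.
Power = Φ(1.283) = 0.900.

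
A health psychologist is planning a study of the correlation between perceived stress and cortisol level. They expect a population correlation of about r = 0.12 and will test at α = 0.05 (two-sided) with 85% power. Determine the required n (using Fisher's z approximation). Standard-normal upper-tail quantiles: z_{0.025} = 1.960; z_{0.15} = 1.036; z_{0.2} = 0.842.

n = 621

Fisher's z: C = ½·ln((1+r)/(1−r)) = ½·ln(1.2727) = 0.1206.
n = ((z_{α/2} + z_β)/C)² + 3.
(1.960 + 1.036) / 0.1206 = 2.996 / 0.1206 = 24.842.
n = 24.842² + 3 = 617.15 + 3 = 620.1.
Round up.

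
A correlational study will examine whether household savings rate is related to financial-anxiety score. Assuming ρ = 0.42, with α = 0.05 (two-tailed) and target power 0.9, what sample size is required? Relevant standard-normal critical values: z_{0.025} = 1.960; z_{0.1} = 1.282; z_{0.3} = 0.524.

n = 56

Fisher's z: C = ½·ln((1+r)/(1−r)) = ½·ln(2.4483) = 0.4477.
n = ((z_{α/2} + z_β)/C)² + 3.
(1.960 + 1.282) / 0.4477 = 3.242 / 0.4477 = 7.241.
n = 7.241² + 3 = 52.44 + 3 = 55.4.
Round up.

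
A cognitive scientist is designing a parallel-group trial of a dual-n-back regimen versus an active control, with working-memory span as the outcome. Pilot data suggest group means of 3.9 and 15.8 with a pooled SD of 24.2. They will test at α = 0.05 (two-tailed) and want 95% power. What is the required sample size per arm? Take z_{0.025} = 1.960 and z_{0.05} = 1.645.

Cohen's d = |M₁ − M₂| / SD_pooled = |3.9 − 15.8| / 24.2 = 11.9 / 24.2 = 0.492.
For two independent groups with equal n: n = 2·((z_{α/2} + z_β) / d)².
z_{α/2} + z_β = 1.960 + 1.645 = 3.605.
n = 2 × (3.605 / 0.492)² = 2 × 7.327² = 2 × 53.69 = 107.4.
Round up to the next whole participant.

n = 108 per group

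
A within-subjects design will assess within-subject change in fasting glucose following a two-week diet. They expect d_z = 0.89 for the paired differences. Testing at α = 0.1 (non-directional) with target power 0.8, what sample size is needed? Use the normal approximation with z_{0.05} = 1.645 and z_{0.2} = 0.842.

n = 8 pairs

For a paired (one-sample on differences) test: n = ((z_{α/2} + z_β) / d)².
z_{α/2} + z_β = 1.645 + 0.842 = 2.487.
n = (2.487 / 0.89)² = 2.794² = 7.81.
Round up.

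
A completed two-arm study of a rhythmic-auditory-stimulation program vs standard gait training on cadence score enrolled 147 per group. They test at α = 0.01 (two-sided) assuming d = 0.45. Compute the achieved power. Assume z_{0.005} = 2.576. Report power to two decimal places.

power ≈ 0.90

For two equal groups, power = Φ(d·√(n/2) − z_{α/2}).
d·√(n/2) = 0.45 × √(147/2) = 0.45 × 8.573 = 3.858.
z_β = 3.858 − 2.576 = 1.282.
Power = Φ(1.282) = 0.900.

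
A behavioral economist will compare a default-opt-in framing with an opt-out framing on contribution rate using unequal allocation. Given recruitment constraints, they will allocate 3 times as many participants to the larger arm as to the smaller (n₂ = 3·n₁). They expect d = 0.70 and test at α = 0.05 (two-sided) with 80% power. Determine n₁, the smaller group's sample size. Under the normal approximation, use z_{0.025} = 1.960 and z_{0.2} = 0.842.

n₁ = 22

With allocation ratio k = n₂/n₁ = 3, Var(x̄₁−x̄₂) = σ²(1/n₁ + 1/(k·n₁)) = σ²·(k+1)/(k·n₁).
So n₁ = (1 + 1/k)·((z_{α/2} + z_β)/d)² = 1.333 × (2.802/0.70)².
n₁ = 1.333 × 16.02 = 21.4.
Round up: n₁ = 22, giving n₂ = 3 × 22 = 66.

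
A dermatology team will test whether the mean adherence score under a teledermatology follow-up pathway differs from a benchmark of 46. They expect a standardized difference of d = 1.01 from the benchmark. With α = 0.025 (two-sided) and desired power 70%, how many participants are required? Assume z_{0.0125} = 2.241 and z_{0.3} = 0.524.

For a one-sample test: n = ((z_{α/2} + z_β) / d)².
z_{α/2} + z_β = 2.241 + 0.524 = 2.765.
n = (2.765 / 1.01)² = 2.738² = 7.49.
Round up.

n = 8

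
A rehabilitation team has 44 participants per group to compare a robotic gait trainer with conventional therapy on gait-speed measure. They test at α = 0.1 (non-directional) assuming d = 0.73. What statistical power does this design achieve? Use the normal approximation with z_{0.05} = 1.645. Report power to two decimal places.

For two equal groups, power = Φ(d·√(n/2) − z_{α/2}).
d·√(n/2) = 0.73 × √(44/2) = 0.73 × 4.690 = 3.424.
z_β = 3.424 − 1.645 = 1.779.
Power = Φ(1.779) = 0.962.

power ≈ 0.96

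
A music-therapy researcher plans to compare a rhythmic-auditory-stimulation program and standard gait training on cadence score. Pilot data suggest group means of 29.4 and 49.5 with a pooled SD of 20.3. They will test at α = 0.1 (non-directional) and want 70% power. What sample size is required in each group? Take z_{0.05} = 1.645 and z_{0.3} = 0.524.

n = 10 per group

Cohen's d = |M₁ − M₂| / SD_pooled = |29.4 − 49.5| / 20.3 = 20.1 / 20.3 = 0.990.
For two independent groups with equal n: n = 2·((z_{α/2} + z_β) / d)².
z_{α/2} + z_β = 1.645 + 0.524 = 2.169.
n = 2 × (2.169 / 0.990)² = 2 × 2.191² = 2 × 4.80 = 9.6.
Round up to the next whole participant.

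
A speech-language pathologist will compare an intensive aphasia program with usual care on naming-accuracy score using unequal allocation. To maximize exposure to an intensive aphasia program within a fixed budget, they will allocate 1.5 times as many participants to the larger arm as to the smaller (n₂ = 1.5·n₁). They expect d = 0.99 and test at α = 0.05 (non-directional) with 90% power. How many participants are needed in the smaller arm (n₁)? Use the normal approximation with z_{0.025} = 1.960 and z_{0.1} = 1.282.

n₁ = 18

With allocation ratio k = n₂/n₁ = 1.5, Var(x̄₁−x̄₂) = σ²(1/n₁ + 1/(k·n₁)) = σ²·(k+1)/(k·n₁).
So n₁ = (1 + 1/k)·((z_{α/2} + z_β)/d)² = 1.667 × (3.242/0.99)².
n₁ = 1.667 × 10.72 = 17.9.
Round up: n₁ = 18, giving n₂ = 1.5 × 18 = 27.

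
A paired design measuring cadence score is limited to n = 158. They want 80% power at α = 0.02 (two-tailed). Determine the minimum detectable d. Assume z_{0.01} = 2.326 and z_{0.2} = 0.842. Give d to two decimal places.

For a single sample (or paired design) of n = 158: d_min = (z_{α/2} + z_β)/√n.
z-sum = 2.326 + 0.842 = 3.168.
d_min = 3.168 / √158 = 3.168 / 12.570 = 0.252.

d_min ≈ 0.25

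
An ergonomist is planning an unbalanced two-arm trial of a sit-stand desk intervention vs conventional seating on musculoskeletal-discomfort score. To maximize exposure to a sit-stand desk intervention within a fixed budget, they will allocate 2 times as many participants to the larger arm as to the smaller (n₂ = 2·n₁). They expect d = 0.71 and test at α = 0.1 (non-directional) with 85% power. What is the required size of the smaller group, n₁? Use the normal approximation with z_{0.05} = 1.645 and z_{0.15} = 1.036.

n₁ = 22

With allocation ratio k = n₂/n₁ = 2, Var(x̄₁−x̄₂) = σ²(1/n₁ + 1/(k·n₁)) = σ²·(k+1)/(k·n₁).
So n₁ = (1 + 1/k)·((z_{α/2} + z_β)/d)² = 1.500 × (2.681/0.71)².
n₁ = 1.500 × 14.26 = 21.4.
Round up: n₁ = 22, giving n₂ = 2 × 22 = 44.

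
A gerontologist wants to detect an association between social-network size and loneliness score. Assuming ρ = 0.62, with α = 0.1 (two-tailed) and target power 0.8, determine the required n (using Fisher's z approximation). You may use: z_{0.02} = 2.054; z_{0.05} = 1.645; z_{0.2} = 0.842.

Fisher's z: C = ½·ln((1+r)/(1−r)) = ½·ln(4.2632) = 0.7250.
n = ((z_{α/2} + z_β)/C)² + 3.
(1.645 + 0.842) / 0.7250 = 2.487 / 0.7250 = 3.430.
n = 3.430² + 3 = 11.77 + 3 = 14.8.
Round up.

n = 15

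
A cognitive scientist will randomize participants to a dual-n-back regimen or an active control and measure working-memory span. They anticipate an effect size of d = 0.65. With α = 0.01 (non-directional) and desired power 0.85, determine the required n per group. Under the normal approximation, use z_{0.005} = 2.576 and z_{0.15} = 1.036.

n = 62 per group

For two independent groups with equal n: n = 2·((z_{α/2} + z_β) / d)².
z_{α/2} + z_β = 2.576 + 1.036 = 3.612.
n = 2 × (3.612 / 0.65)² = 2 × 5.557² = 2 × 30.88 = 61.8.
Round up to the next whole participant.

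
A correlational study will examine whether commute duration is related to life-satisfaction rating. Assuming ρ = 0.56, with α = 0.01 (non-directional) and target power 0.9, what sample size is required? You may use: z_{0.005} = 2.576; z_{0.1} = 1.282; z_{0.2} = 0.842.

n = 41

Fisher's z: C = ½·ln((1+r)/(1−r)) = ½·ln(3.5455) = 0.6328.
n = ((z_{α/2} + z_β)/C)² + 3.
(2.576 + 1.282) / 0.6328 = 3.858 / 0.6328 = 6.097.
n = 6.097² + 3 = 37.17 + 3 = 40.2.
Round up.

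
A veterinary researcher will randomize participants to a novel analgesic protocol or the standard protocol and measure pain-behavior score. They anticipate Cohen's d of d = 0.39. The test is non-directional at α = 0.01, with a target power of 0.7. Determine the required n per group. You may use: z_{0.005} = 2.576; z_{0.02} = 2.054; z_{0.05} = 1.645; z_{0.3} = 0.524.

For two independent groups with equal n: n = 2·((z_{α/2} + z_β) / d)².
z_{α/2} + z_β = 2.576 + 0.524 = 3.100.
n = 2 × (3.100 / 0.39)² = 2 × 7.949² = 2 × 63.18 = 126.4.
Round up to the next whole participant.

n = 127 per group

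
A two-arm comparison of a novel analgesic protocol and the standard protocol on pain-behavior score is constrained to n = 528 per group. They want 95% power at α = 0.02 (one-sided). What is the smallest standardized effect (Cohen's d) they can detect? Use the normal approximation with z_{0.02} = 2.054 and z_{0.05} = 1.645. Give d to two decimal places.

d_min ≈ 0.23

For two independent groups of n = 528 each: d_min = (z_{α} + z_β)·√(2/n).
z-sum = 2.054 + 1.645 = 3.699.
d_min = 3.699 × √(2/528) = 3.699 × 0.0615 = 0.228.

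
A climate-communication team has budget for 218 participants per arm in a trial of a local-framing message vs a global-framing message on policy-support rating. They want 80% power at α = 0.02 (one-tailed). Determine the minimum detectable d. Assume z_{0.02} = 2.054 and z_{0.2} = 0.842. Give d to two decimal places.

d_min ≈ 0.28

For two independent groups of n = 218 each: d_min = (z_{α} + z_β)·√(2/n).
z-sum = 2.054 + 0.842 = 2.896.
d_min = 2.896 × √(2/218) = 2.896 × 0.0958 = 0.277.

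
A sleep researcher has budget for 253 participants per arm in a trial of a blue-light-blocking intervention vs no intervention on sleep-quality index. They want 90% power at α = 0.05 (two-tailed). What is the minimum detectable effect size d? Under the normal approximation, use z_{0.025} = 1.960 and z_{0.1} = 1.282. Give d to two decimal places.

d_min ≈ 0.29

For two independent groups of n = 253 each: d_min = (z_{α/2} + z_β)·√(2/n).
z-sum = 1.960 + 1.282 = 3.242.
d_min = 3.242 × √(2/253) = 3.242 × 0.0889 = 0.288.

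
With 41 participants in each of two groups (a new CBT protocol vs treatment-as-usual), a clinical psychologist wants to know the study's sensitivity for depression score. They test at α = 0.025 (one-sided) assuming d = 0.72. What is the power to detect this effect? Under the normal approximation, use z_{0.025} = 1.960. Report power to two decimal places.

power ≈ 0.90

For two equal groups, power = Φ(d·√(n/2) − z_{α}).
d·√(n/2) = 0.72 × √(41/2) = 0.72 × 4.528 = 3.260.
z_β = 3.260 − 1.960 = 1.300.
Power = Φ(1.300) = 0.903.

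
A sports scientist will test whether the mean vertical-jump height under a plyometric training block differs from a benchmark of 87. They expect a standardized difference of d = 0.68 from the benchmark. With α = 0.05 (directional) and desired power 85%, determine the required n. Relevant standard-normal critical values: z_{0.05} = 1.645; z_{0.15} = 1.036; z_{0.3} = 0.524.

For a one-sample test: n = ((z_{α} + z_β) / d)².
z_{α} + z_β = 1.645 + 1.036 = 2.681.
n = (2.681 / 0.68)² = 3.943² = 15.54.
Round up.

n = 16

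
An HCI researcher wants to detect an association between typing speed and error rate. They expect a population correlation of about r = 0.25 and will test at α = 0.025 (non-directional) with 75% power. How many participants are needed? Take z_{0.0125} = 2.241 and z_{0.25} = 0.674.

n = 134

Fisher's z: C = ½·ln((1+r)/(1−r)) = ½·ln(1.6667) = 0.2554.
n = ((z_{α/2} + z_β)/C)² + 3.
(2.241 + 0.674) / 0.2554 = 2.915 / 0.2554 = 11.413.
n = 11.413² + 3 = 130.27 + 3 = 133.3.
Round up.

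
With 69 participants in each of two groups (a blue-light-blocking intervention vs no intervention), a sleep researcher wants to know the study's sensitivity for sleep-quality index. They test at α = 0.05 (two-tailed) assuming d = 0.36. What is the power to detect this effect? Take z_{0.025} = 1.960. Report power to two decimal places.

power ≈ 0.56

For two equal groups, power = Φ(d·√(n/2) − z_{α/2}).
d·√(n/2) = 0.36 × √(69/2) = 0.36 × 5.874 = 2.115.
z_β = 2.115 − 1.960 = 0.155.
Power = Φ(0.155) = 0.561.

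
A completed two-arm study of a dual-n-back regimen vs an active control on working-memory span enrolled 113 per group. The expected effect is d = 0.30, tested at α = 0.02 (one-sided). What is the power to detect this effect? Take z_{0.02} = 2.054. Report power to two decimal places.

power ≈ 0.58

For two equal groups, power = Φ(d·√(n/2) − z_{α}).
d·√(n/2) = 0.30 × √(113/2) = 0.30 × 7.517 = 2.255.
z_β = 2.255 − 2.054 = 0.201.
Power = Φ(0.201) = 0.580.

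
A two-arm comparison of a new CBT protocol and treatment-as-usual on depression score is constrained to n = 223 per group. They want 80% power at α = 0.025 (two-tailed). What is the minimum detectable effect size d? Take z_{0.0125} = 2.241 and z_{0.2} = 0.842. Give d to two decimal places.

For two independent groups of n = 223 each: d_min = (z_{α/2} + z_β)·√(2/n).
z-sum = 2.241 + 0.842 = 3.083.
d_min = 3.083 × √(2/223) = 3.083 × 0.0947 = 0.292.

d_min ≈ 0.29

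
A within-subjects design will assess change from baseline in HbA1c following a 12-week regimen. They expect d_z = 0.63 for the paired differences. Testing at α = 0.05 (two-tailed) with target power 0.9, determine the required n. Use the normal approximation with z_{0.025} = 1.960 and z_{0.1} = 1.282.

n = 27 pairs

For a paired (one-sample on differences) test: n = ((z_{α/2} + z_β) / d)².
z_{α/2} + z_β = 1.960 + 1.282 = 3.242.
n = (3.242 / 0.63)² = 5.146² = 26.48.
Round up.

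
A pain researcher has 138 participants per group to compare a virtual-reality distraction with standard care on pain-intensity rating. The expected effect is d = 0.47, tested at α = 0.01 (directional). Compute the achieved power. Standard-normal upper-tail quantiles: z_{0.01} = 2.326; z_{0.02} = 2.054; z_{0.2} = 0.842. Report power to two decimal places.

For two equal groups, power = Φ(d·√(n/2) − z_{α}).
d·√(n/2) = 0.47 × √(138/2) = 0.47 × 8.307 = 3.904.
z_β = 3.904 − 2.326 = 1.578.
Power = Φ(1.578) = 0.943.

power ≈ 0.94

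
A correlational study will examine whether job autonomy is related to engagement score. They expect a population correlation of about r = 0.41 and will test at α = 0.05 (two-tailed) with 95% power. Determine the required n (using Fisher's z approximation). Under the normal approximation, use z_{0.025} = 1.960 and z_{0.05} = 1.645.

Fisher's z: C = ½·ln((1+r)/(1−r)) = ½·ln(2.3898) = 0.4356.
n = ((z_{α/2} + z_β)/C)² + 3.
(1.960 + 1.645) / 0.4356 = 3.605 / 0.4356 = 8.276.
n = 8.276² + 3 = 68.49 + 3 = 71.5.
Round up.

n = 72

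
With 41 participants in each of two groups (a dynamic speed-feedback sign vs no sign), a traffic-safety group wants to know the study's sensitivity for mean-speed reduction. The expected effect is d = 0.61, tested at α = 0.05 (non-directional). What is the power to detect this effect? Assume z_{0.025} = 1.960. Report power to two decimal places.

power ≈ 0.79

For two equal groups, power = Φ(d·√(n/2) − z_{α/2}).
d·√(n/2) = 0.61 × √(41/2) = 0.61 × 4.528 = 2.762.
z_β = 2.762 − 1.960 = 0.802.
Power = Φ(0.802) = 0.789.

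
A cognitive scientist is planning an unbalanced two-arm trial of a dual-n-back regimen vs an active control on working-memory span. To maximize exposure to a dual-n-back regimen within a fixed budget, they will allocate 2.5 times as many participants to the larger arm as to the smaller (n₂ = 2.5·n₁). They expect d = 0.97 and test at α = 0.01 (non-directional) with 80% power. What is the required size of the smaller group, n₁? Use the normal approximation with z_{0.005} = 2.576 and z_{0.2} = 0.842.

n₁ = 18

With allocation ratio k = n₂/n₁ = 2.5, Var(x̄₁−x̄₂) = σ²(1/n₁ + 1/(k·n₁)) = σ²·(k+1)/(k·n₁).
So n₁ = (1 + 1/k)·((z_{α/2} + z_β)/d)² = 1.400 × (3.418/0.97)².
n₁ = 1.400 × 12.42 = 17.4.
Round up: n₁ = 18, giving n₂ = 2.5 × 18 = 45.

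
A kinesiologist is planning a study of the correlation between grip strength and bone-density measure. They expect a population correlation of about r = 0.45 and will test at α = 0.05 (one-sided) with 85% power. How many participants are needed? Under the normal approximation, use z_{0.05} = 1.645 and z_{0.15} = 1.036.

Fisher's z: C = ½·ln((1+r)/(1−r)) = ½·ln(2.6364) = 0.4847.
n = ((z_{α} + z_β)/C)² + 3.
(1.645 + 1.036) / 0.4847 = 2.681 / 0.4847 = 5.531.
n = 5.531² + 3 = 30.59 + 3 = 33.6.
Round up.

n = 34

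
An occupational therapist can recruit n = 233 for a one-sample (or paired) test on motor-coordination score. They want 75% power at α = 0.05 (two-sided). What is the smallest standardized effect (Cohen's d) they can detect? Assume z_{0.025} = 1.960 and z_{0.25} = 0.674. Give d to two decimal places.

For a single sample (or paired design) of n = 233: d_min = (z_{α/2} + z_β)/√n.
z-sum = 1.960 + 0.674 = 2.634.
d_min = 2.634 / √233 = 2.634 / 15.264 = 0.173.

d_min ≈ 0.17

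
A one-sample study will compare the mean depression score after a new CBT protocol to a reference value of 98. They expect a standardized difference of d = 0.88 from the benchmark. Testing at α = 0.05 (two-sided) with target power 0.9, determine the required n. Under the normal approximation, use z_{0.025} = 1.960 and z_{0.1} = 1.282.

For a one-sample test: n = ((z_{α/2} + z_β) / d)².
z_{α/2} + z_β = 1.960 + 1.282 = 3.242.
n = (3.242 / 0.88)² = 3.684² = 13.57.
Round up.

n = 14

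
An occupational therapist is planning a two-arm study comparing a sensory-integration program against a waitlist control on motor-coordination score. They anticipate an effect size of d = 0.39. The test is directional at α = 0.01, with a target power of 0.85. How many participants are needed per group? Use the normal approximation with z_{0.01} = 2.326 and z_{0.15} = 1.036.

For two independent groups with equal n: n = 2·((z_{α} + z_β) / d)².
z_{α} + z_β = 2.326 + 1.036 = 3.362.
n = 2 × (3.362 / 0.39)² = 2 × 8.621² = 2 × 74.31 = 148.6.
Round up to the next whole participant.

n = 149 per group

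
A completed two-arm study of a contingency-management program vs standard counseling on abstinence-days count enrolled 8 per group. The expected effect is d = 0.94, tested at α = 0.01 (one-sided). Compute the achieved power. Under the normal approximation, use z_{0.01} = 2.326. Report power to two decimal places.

power ≈ 0.33

For two equal groups, power = Φ(d·√(n/2) − z_{α}).
d·√(n/2) = 0.94 × √(8/2) = 0.94 × 2.000 = 1.880.
z_β = 1.880 − 2.326 = -0.446.
Power = Φ(-0.446) = 0.328.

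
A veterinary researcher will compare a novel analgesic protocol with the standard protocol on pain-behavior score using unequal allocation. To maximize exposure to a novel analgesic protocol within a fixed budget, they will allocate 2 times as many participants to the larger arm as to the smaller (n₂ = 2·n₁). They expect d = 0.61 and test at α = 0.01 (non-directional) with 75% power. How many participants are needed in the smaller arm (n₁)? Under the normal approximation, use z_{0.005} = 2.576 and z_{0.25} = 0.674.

n₁ = 43

With allocation ratio k = n₂/n₁ = 2, Var(x̄₁−x̄₂) = σ²(1/n₁ + 1/(k·n₁)) = σ²·(k+1)/(k·n₁).
So n₁ = (1 + 1/k)·((z_{α/2} + z_β)/d)² = 1.500 × (3.250/0.61)².
n₁ = 1.500 × 28.39 = 42.6.
Round up: n₁ = 43, giving n₂ = 2 × 43 = 86.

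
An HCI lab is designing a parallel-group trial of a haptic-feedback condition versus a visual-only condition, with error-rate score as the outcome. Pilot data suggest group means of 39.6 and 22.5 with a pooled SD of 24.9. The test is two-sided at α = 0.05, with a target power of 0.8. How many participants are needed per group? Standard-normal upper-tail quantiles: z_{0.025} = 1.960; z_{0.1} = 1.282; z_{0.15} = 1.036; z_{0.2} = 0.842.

n = 34 per group

Cohen's d = |M₁ − M₂| / SD_pooled = |39.6 − 22.5| / 24.9 = 17.1 / 24.9 = 0.687.
For two independent groups with equal n: n = 2·((z_{α/2} + z_β) / d)².
z_{α/2} + z_β = 1.960 + 0.842 = 2.802.
n = 2 × (2.802 / 0.687)² = 2 × 4.079² = 2 × 16.63 = 33.3.
Round up to the next whole participant.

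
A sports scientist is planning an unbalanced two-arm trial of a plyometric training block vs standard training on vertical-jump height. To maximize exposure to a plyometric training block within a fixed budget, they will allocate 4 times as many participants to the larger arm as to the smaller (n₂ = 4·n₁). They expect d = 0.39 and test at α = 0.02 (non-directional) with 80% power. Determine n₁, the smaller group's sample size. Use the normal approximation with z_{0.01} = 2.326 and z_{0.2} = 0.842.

n₁ = 83

With allocation ratio k = n₂/n₁ = 4, Var(x̄₁−x̄₂) = σ²(1/n₁ + 1/(k·n₁)) = σ²·(k+1)/(k·n₁).
So n₁ = (1 + 1/k)·((z_{α/2} + z_β)/d)² = 1.250 × (3.168/0.39)².
n₁ = 1.250 × 65.98 = 82.5.
Round up: n₁ = 83, giving n₂ = 4 × 83 = 332.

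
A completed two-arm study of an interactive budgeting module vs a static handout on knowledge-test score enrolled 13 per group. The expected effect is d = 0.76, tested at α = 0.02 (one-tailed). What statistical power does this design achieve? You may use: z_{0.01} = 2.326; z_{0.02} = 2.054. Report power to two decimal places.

For two equal groups, power = Φ(d·√(n/2) − z_{α}).
d·√(n/2) = 0.76 × √(13/2) = 0.76 × 2.550 = 1.938.
z_β = 1.938 − 2.054 = -0.116.
Power = Φ(-0.116) = 0.454.

power ≈ 0.45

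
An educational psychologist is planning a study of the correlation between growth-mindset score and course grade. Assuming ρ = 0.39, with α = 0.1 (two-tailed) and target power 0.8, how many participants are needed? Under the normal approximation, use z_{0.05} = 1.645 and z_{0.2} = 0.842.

Fisher's z: C = ½·ln((1+r)/(1−r)) = ½·ln(2.2787) = 0.4118.
n = ((z_{α/2} + z_β)/C)² + 3.
(1.645 + 0.842) / 0.4118 = 2.487 / 0.4118 = 6.039.
n = 6.039² + 3 = 36.47 + 3 = 39.5.
Round up.

n = 40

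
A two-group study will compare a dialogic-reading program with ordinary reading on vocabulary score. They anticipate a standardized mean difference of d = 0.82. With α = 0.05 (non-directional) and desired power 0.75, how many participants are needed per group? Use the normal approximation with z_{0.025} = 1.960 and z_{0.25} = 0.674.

For two independent groups with equal n: n = 2·((z_{α/2} + z_β) / d)².
z_{α/2} + z_β = 1.960 + 0.674 = 2.634.
n = 2 × (2.634 / 0.82)² = 2 × 3.212² = 2 × 10.32 = 20.6.
Round up to the next whole participant.

n = 21 per group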